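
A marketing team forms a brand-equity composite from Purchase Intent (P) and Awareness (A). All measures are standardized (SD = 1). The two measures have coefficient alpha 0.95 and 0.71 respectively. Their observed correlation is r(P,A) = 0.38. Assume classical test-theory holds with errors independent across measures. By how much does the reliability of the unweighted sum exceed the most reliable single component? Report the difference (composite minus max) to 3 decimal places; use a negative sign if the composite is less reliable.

-0.073

Var(sum) = 2 + 0.76 = 2.76; true-score variance = 1.66 + 0.76 = 2.42; composite reliability = 0.8768.
Max component reliability = 0.9500.
Difference = 0.8768 − 0.9500 = -0.073.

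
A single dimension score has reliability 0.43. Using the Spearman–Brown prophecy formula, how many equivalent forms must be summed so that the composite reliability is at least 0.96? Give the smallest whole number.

k ≥ ρ*(1−ρ₁)/(ρ₁(1−ρ*)) = 0.96·0.57 / (0.43·0.04) = 31.814.
Smallest integer k = 32.

32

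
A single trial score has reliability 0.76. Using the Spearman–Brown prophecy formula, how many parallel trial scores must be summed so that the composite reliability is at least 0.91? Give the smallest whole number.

k ≥ ρ*(1−ρ₁)/(ρ₁(1−ρ*)) = 0.91·0.24 / (0.76·0.09) = 3.193.
Smallest integer k = 4.

4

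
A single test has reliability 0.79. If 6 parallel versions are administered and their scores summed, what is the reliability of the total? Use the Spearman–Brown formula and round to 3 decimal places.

0.958

ρ_k = kρ / (1 + (k−1)ρ) = 6·0.79 / (1 + 5·0.79) = 4.740 / 4.950 = 0.958.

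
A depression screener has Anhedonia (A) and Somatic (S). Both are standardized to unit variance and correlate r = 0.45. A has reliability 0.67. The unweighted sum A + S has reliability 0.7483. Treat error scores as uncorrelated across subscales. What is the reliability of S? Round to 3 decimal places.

Var(A+S) = 2 + 2·0.45 = 2.900.
True-score variance = ρ_A + ρ_S + 2·0.45, so 0.7483 = (0.67 + ρ_S + 0.90) / 2.900.
ρ_S = 0.7483·2.900 − 0.67 − 0.90 = 0.600.

0.600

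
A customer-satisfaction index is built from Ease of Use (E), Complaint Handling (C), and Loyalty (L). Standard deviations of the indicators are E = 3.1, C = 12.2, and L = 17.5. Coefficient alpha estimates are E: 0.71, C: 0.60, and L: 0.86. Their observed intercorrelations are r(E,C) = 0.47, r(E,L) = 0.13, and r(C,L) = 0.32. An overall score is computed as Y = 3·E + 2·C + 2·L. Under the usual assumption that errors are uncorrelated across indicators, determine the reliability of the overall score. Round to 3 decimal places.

Var(Y) = 3²·3.1² + 2²·12.2² + 2²·17.5² + 2·[6·3.1·12.2·0.47 + 6·3.1·17.5·0.13 + 4·12.2·17.5·0.32] = 1906.85 + 844.495 = 2751.34.
Because errors are independent across components, Cov(Tᵢ,Tⱼ) = Cov(Xᵢ,Xⱼ); the off-diagonal part of the true-score variance is the same as above.
True-score variance = [3²·3.1²·0.71 + 2²·12.2²·0.60 + 2²·17.5²·0.86] + 844.495 = 1472.12 + 844.495 = 2316.62.
Reliability = 2316.62 / 2751.34 = 0.842.

0.842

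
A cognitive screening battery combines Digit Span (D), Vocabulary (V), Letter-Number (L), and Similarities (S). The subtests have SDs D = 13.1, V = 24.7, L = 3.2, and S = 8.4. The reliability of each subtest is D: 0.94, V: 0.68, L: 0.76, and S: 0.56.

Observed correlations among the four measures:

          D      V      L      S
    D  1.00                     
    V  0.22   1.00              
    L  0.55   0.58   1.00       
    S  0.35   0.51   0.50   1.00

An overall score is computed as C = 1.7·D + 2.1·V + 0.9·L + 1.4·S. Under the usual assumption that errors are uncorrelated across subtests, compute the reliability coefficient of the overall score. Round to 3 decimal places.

Var(C) = 1.7²·13.1² + 2.1²·24.7² + 0.9²·3.2² + 1.4²·8.4² + 2·[3.57·13.1·24.7·0.22 + 1.53·13.1·3.2·0.55 + 2.38·13.1·8.4·0.35 + 1.89·24.7·3.2·0.58 + 2.94·24.7·8.4·0.51 + 1.26·3.2·8.4·0.50] = 3333.04 + 1591.49 = 4924.53.
Because errors are independent across components, Cov(Tᵢ,Tⱼ) = Cov(Xᵢ,Xⱼ); the off-diagonal part of the true-score variance is the same as above.
True-score variance = [1.7²·13.1²·0.94 + 2.1²·24.7²·0.68 + 0.9²·3.2²·0.76 + 1.4²·8.4²·0.56] + 1591.49 = 2379.48 + 1591.49 = 3970.97.
Reliability = 3970.97 / 4924.53 = 0.806.

0.806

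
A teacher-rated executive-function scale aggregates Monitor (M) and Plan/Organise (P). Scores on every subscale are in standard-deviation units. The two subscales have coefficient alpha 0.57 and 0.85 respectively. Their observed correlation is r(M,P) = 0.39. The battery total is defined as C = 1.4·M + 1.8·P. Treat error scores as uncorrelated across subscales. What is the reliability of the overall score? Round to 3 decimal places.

0.815

Var(C) = 1.4² + 1.8² + 2·[2.52·0.39] = 5.2 + 1.9656 = 7.1656.
Under uncorrelated errors the observed covariances equal the true-score covariances, so only the own-variance terms attenuate.
True-score variance = [1.4²·0.57 + 1.8²·0.85] + 1.9656 = 3.8712 + 1.9656 = 5.8368.
Reliability = 5.8368 / 7.1656 = 0.815.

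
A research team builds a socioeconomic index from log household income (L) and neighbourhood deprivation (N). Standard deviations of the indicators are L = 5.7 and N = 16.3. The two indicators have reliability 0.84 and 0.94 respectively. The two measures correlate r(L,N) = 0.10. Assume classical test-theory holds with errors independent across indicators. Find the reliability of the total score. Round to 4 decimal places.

Var(L+N) = 5.7² + 16.3² + 2·[5.7·16.3·0.10] = 298.18 + 18.582 = 316.762.
Under uncorrelated errors the observed covariances equal the true-score covariances, so only the own-variance terms attenuate.
True-score variance = [5.7²·0.84 + 16.3²·0.94] + 18.582 = 277.04 + 18.582 = 295.622.
Reliability = 295.622 / 316.762 = 0.9333.

0.9333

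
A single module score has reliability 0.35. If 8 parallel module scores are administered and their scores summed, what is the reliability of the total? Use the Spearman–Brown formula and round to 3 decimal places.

ρ_k = kρ / (1 + (k−1)ρ) = 8·0.35 / (1 + 7·0.35) = 2.800 / 3.450 = 0.812.

0.812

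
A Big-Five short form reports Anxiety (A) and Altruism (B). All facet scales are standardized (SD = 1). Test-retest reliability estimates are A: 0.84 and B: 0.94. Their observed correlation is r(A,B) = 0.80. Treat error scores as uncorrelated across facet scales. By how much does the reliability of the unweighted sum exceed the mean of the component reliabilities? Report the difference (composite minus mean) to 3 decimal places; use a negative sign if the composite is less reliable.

Var(sum) = 2 + 1.6 = 3.6; true-score variance = 1.78 + 1.6 = 3.38; composite reliability = 0.9389.
Mean component reliability = 0.8900.
Difference = 0.9389 − 0.8900 = 0.049.

0.049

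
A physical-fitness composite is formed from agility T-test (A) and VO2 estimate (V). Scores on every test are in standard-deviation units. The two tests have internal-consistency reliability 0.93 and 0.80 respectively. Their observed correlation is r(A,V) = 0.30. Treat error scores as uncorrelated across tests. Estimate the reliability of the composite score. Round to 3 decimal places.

0.896

Var(A+V) = 2 + 2·[0.30] = 2 + 0.6 = 2.6.
With uncorrelated errors the cross-covariances are all true-score covariance, so they carry over unchanged; only the diagonal terms shrink to ρᵢσᵢ².
True-score variance = [0.93 + 0.80] + 0.6 = 1.73 + 0.6 = 2.33.
Reliability = 2.33 / 2.6 = 0.896.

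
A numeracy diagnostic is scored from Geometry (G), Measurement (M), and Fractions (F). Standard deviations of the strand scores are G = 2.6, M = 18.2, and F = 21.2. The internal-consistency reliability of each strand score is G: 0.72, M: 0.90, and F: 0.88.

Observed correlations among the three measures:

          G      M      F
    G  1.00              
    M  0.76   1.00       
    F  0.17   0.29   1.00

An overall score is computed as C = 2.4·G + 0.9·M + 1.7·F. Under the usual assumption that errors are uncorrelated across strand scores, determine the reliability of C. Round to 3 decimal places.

0.911

Var(C) = 2.4²·2.6² + 0.9²·18.2² + 1.7²·21.2² + 2·[2.16·2.6·18.2·0.76 + 4.08·2.6·21.2·0.17 + 1.53·18.2·21.2·0.29] = 1606.12 + 574.218 = 2180.34.
Because errors are independent across components, Cov(Tᵢ,Tⱼ) = Cov(Xᵢ,Xⱼ); the off-diagonal part of the true-score variance is the same as above.
True-score variance = [2.4²·2.6²·0.72 + 0.9²·18.2²·0.90 + 1.7²·21.2²·0.88] + 574.218 = 1412.52 + 574.218 = 1986.74.
Reliability = 1986.74 / 2180.34 = 0.911.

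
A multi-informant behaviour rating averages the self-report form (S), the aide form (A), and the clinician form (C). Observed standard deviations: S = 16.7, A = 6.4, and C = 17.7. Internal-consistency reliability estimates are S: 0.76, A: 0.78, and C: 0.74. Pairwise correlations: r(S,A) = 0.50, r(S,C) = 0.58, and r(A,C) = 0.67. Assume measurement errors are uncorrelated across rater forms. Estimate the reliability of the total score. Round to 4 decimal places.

Var(S+A+C) = 16.7² + 6.4² + 17.7² + 2·[16.7·6.4·0.50 + 16.7·17.7·0.58 + 6.4·17.7·0.67] = 633.14 + 601.56 = 1234.7.
Because errors are independent across components, Cov(Tᵢ,Tⱼ) = Cov(Xᵢ,Xⱼ); the off-diagonal part of the true-score variance is the same as above.
True-score variance = [16.7²·0.76 + 6.4²·0.78 + 17.7²·0.74] + 601.56 = 475.74 + 601.56 = 1077.3.
Reliability = 1077.3 / 1234.7 = 0.8725.

0.8725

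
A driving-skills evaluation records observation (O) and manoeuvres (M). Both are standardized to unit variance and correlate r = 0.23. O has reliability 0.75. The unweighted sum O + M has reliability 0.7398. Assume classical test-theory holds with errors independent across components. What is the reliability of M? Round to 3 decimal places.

Var(O+M) = 2 + 2·0.23 = 2.460.
True-score variance = ρ_O + ρ_M + 2·0.23, so 0.7398 = (0.75 + ρ_M + 0.46) / 2.460.
ρ_M = 0.7398·2.460 − 0.75 − 0.46 = 0.610.

0.610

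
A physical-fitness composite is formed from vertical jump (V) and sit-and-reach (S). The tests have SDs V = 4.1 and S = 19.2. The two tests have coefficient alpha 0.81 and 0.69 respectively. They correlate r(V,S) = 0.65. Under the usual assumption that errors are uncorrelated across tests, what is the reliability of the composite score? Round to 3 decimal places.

0.759

Var(V+S) = 4.1² + 19.2² + 2·[4.1·19.2·0.65] = 385.45 + 102.336 = 487.786.
Under uncorrelated errors the observed covariances equal the true-score covariances, so only the own-variance terms attenuate.
True-score variance = [4.1²·0.81 + 19.2²·0.69] + 102.336 = 267.978 + 102.336 = 370.314.
Reliability = 370.314 / 487.786 = 0.759.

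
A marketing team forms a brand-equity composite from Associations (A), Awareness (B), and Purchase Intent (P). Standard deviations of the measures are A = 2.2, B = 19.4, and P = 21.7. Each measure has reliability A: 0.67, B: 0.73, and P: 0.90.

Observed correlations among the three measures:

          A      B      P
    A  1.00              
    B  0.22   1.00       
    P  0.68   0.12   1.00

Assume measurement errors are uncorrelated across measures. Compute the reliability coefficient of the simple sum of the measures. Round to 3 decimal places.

Var(A+B+P) = 2.2² + 19.4² + 21.7² + 2·[2.2·19.4·0.22 + 2.2·21.7·0.68 + 19.4·21.7·0.12] = 852.09 + 184.741 = 1036.83.
Under uncorrelated errors the observed covariances equal the true-score covariances, so only the own-variance terms attenuate.
True-score variance = [2.2²·0.67 + 19.4²·0.73 + 21.7²·0.90] + 184.741 = 701.787 + 184.741 = 886.527.
Reliability = 886.527 / 1036.83 = 0.855.

0.855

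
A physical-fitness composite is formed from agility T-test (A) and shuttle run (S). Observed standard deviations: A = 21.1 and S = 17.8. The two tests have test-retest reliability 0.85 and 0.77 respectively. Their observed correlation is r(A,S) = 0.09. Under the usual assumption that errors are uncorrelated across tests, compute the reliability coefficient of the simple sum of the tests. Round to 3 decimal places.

0.832

Var(A+S) = 21.1² + 17.8² + 2·[21.1·17.8·0.09] = 762.05 + 67.6044 = 829.654.
Because errors are independent across components, Cov(Tᵢ,Tⱼ) = Cov(Xᵢ,Xⱼ); the off-diagonal part of the true-score variance is the same as above.
True-score variance = [21.1²·0.85 + 17.8²·0.77] + 67.6044 = 622.395 + 67.6044 = 690.
Reliability = 690 / 829.654 = 0.832.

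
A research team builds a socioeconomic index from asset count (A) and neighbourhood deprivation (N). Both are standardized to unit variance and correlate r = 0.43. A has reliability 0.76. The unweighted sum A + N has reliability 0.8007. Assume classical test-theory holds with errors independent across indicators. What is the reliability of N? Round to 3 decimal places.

Var(A+N) = 2 + 2·0.43 = 2.860.
True-score variance = ρ_A + ρ_N + 2·0.43, so 0.8007 = (0.76 + ρ_N + 0.86) / 2.860.
ρ_N = 0.8007·2.860 − 0.76 − 0.86 = 0.670.

0.670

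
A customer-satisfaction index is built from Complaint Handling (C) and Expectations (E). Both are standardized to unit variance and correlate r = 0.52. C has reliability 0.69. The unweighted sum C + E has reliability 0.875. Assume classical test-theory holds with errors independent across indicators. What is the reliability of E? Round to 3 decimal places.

0.930

Var(C+E) = 2 + 2·0.52 = 3.040.
True-score variance = ρ_C + ρ_E + 2·0.52, so 0.875 = (0.69 + ρ_E + 1.04) / 3.040.
ρ_E = 0.875·3.040 − 0.69 − 1.04 = 0.930.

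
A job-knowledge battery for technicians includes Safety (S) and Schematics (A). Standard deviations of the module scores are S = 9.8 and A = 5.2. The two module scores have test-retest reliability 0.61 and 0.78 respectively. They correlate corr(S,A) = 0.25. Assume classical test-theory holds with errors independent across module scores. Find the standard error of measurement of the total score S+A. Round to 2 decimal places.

Var(total) = 123.08 + 25.48 = 148.56.
True-score variance = 79.6756 + 25.48 = 105.156, so reliability = 0.7078.
Error variance = 148.56 − 105.156 = 43.4044; SEM = √43.4044 = 6.59.

6.59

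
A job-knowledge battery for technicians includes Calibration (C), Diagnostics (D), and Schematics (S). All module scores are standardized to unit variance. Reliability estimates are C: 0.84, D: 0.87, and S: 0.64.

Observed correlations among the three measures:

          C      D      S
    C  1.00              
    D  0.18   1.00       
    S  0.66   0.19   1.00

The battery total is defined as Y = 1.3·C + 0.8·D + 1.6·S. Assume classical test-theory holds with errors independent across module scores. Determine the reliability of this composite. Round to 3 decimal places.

0.850

Var(Y) = 1.3² + 0.8² + 1.6² + 2·[1.04·0.18 + 2.08·0.66 + 1.28·0.19] = 4.89 + 3.6064 = 8.4964.
With uncorrelated errors the cross-covariances are all true-score covariance, so they carry over unchanged; only the diagonal terms shrink to ρᵢσᵢ².
True-score variance = [1.3²·0.84 + 0.8²·0.87 + 1.6²·0.64] + 3.6064 = 3.6148 + 3.6064 = 7.2212.
Reliability = 7.2212 / 8.4964 = 0.850.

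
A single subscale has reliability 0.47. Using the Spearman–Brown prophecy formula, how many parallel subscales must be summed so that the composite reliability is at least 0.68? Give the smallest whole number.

3

k ≥ ρ*(1−ρ₁)/(ρ₁(1−ρ*)) = 0.68·0.53 / (0.47·0.32) = 2.396.
Smallest integer k = 3.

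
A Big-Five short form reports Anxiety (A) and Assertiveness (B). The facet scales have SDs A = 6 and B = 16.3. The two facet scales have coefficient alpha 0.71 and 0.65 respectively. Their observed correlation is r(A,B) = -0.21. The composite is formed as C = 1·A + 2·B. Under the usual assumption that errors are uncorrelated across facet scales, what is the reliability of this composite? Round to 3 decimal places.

0.624

Var(C) = 6² + 2²·16.3² + 2·[2·6·16.3·(-0.21)] = 1098.76 − 82.152 = 1016.61.
Because errors are independent across components, Cov(Tᵢ,Tⱼ) = Cov(Xᵢ,Xⱼ); the off-diagonal part of the true-score variance is the same as above.
True-score variance = [6²·0.71 + 2²·16.3²·0.65] − 82.152 = 716.354 − 82.152 = 634.202.
Reliability = 634.202 / 1016.61 = 0.624.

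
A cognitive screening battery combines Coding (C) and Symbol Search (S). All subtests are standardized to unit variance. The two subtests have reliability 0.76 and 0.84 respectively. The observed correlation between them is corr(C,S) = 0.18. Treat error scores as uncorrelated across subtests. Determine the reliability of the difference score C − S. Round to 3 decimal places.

0.756

Var(C−S) = 1 + 1 − 2·0.18 = 2 − 0.36 = 1.64.
Because errors are independent across components, Cov(Tᵢ,Tⱼ) = Cov(Xᵢ,Xⱼ); the off-diagonal part of the true-score variance is the same as above.
True-score variance = [0.76 + 0.84] − 0.36 = 1.6 − 0.36 = 1.24.
Reliability = 1.24 / 1.64 = 0.756.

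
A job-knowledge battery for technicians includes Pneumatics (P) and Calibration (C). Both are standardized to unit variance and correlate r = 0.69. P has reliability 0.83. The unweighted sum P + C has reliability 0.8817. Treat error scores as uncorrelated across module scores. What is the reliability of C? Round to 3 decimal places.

0.770

Var(P+C) = 2 + 2·0.69 = 3.380.
True-score variance = ρ_P + ρ_C + 2·0.69, so 0.8817 = (0.83 + ρ_C + 1.38) / 3.380.
ρ_C = 0.8817·3.380 − 0.83 − 1.38 = 0.770.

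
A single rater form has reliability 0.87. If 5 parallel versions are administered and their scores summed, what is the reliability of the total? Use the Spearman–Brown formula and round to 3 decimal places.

ρ_k = kρ / (1 + (k−1)ρ) = 5·0.87 / (1 + 4·0.87) = 4.350 / 4.480 = 0.971.

0.971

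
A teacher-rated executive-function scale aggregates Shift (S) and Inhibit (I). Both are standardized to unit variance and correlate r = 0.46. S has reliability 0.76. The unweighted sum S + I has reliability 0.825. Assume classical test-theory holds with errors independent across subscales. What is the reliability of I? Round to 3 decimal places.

0.729

Var(S+I) = 2 + 2·0.46 = 2.920.
True-score variance = ρ_S + ρ_I + 2·0.46, so 0.825 = (0.76 + ρ_I + 0.92) / 2.920.
ρ_I = 0.825·2.920 − 0.76 − 0.92 = 0.729.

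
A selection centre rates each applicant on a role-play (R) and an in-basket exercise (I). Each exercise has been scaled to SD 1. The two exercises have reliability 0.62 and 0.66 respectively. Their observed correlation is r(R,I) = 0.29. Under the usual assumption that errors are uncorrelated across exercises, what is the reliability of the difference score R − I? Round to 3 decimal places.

Var(R−I) = 1 + 1 − 2·0.29 = 2 − 0.58 = 1.42.
Under uncorrelated errors the observed covariances equal the true-score covariances, so only the own-variance terms attenuate.
True-score variance = [0.62 + 0.66] − 0.58 = 1.28 − 0.58 = 0.7.
Reliability = 0.7 / 1.42 = 0.493.

0.493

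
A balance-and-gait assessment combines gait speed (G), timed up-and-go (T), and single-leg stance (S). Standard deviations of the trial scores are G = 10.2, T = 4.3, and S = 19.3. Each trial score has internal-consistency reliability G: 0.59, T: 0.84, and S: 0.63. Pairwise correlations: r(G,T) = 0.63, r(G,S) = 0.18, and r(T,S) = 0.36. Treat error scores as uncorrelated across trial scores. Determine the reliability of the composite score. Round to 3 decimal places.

0.731

Var(G+T+S) = 10.2² + 4.3² + 19.3² + 2·[10.2·4.3·0.63 + 10.2·19.3·0.18 + 4.3·19.3·0.36] = 495.02 + 185.886 = 680.906.
With uncorrelated errors the cross-covariances are all true-score covariance, so they carry over unchanged; only the diagonal terms shrink to ρᵢσᵢ².
True-score variance = [10.2²·0.59 + 4.3²·0.84 + 19.3²·0.63] + 185.886 = 311.584 + 185.886 = 497.47.
Reliability = 497.47 / 680.906 = 0.731.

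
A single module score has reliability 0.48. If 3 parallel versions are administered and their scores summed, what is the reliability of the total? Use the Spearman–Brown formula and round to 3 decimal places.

0.735

ρ_k = kρ / (1 + (k−1)ρ) = 3·0.48 / (1 + 2·0.48) = 1.440 / 1.960 = 0.735.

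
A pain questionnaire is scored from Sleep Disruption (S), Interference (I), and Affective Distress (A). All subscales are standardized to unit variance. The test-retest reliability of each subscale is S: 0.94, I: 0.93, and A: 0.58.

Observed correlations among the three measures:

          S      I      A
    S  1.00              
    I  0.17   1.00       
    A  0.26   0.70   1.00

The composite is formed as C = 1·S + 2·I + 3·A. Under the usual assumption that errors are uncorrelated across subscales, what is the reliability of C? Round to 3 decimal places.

0.833

Var(C) = 1 + 2² + 3² + 2·[2·0.17 + 3·0.26 + 6·0.70] = 14 + 10.64 = 24.64.
Because errors are independent across components, Cov(Tᵢ,Tⱼ) = Cov(Xᵢ,Xⱼ); the off-diagonal part of the true-score variance is the same as above.
True-score variance = [0.94 + 2²·0.93 + 3²·0.58] + 10.64 = 9.88 + 10.64 = 20.52.
Reliability = 20.52 / 24.64 = 0.833.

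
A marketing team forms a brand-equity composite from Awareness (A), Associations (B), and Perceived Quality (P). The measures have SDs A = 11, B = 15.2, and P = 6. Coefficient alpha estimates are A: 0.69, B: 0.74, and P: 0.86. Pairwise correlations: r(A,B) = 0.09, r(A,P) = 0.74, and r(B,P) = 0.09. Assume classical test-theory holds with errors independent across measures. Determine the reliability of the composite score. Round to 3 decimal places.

Var(A+B+P) = 11² + 15.2² + 6² + 2·[11·15.2·0.09 + 11·6·0.74 + 15.2·6·0.09] = 388.04 + 144.192 = 532.232.
With uncorrelated errors the cross-covariances are all true-score covariance, so they carry over unchanged; only the diagonal terms shrink to ρᵢσᵢ².
True-score variance = [11²·0.69 + 15.2²·0.74 + 6²·0.86] + 144.192 = 285.42 + 144.192 = 429.612.
Reliability = 429.612 / 532.232 = 0.807.

0.807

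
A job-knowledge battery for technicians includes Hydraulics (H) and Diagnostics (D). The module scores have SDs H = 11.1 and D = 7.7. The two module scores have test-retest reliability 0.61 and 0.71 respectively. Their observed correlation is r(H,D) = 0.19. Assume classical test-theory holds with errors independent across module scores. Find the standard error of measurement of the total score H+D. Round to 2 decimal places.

8.08

Var(total) = 182.5 + 32.4786 = 214.979.
True-score variance = 117.254 + 32.4786 = 149.733, so reliability = 0.6965.
Error variance = 214.979 − 149.733 = 65.246; SEM = √65.246 = 8.08.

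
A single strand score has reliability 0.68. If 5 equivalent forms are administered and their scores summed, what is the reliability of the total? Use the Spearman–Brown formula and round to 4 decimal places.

ρ_k = kρ / (1 + (k−1)ρ) = 5·0.68 / (1 + 4·0.68) = 3.400 / 3.720 = 0.9140.

0.9140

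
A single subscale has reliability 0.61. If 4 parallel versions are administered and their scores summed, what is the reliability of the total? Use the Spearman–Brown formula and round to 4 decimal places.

0.8622

ρ_k = kρ / (1 + (k−1)ρ) = 4·0.61 / (1 + 3·0.61) = 2.440 / 2.830 = 0.8622.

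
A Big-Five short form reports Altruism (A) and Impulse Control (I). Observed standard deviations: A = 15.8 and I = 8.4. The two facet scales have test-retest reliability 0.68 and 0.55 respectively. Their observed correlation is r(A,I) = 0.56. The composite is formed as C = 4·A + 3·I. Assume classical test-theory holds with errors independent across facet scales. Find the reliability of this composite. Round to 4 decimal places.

0.7561

Var(C) = 4²·15.8² + 3²·8.4² + 2·[12·15.8·8.4·0.56] = 4629.28 + 1783.76 = 6413.04.
With uncorrelated errors the cross-covariances are all true-score covariance, so they carry over unchanged; only the diagonal terms shrink to ρᵢσᵢ².
True-score variance = [4²·15.8²·0.68 + 3²·8.4²·0.55] + 1783.76 = 3065.36 + 1783.76 = 4849.11.
Reliability = 4849.11 / 6413.04 = 0.7561.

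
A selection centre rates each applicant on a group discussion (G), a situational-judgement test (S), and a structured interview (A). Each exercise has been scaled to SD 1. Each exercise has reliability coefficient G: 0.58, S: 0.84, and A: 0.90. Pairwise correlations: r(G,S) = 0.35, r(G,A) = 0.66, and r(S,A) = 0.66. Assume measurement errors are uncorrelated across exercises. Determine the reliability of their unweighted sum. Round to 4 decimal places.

0.8927

Var(G+S+A) = 3 + 2·[0.35 + 0.66 + 0.66] = 3 + 3.34 = 6.34.
With uncorrelated errors the cross-covariances are all true-score covariance, so they carry over unchanged; only the diagonal terms shrink to ρᵢσᵢ².
True-score variance = [0.58 + 0.84 + 0.90] + 3.34 = 2.32 + 3.34 = 5.66.
Reliability = 5.66 / 6.34 = 0.8927.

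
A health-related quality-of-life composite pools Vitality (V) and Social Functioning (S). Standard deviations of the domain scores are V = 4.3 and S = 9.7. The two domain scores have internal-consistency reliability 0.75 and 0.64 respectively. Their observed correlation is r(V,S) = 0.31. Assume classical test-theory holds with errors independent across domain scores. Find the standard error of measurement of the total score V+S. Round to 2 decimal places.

Var(total) = 112.58 + 25.8602 = 138.44.
True-score variance = 74.0851 + 25.8602 = 99.9453, so reliability = 0.7219.
Error variance = 138.44 − 99.9453 = 38.4949; SEM = √38.4949 = 6.20.

6.20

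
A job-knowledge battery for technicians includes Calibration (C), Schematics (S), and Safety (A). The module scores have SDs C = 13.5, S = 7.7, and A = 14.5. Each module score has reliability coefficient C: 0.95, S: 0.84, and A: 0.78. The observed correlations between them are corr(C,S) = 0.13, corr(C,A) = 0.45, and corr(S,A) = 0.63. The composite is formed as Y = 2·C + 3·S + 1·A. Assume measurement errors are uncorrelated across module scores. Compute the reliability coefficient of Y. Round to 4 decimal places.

0.9302

Var(Y) = 2²·13.5² + 3²·7.7² + 14.5² + 2·[6·13.5·7.7·0.13 + 2·13.5·14.5·0.45 + 3·7.7·14.5·0.63] = 1472.86 + 936.549 = 2409.41.
Because errors are independent across components, Cov(Tᵢ,Tⱼ) = Cov(Xᵢ,Xⱼ); the off-diagonal part of the true-score variance is the same as above.
True-score variance = [2²·13.5²·0.95 + 3²·7.7²·0.84 + 14.5²·0.78] + 936.549 = 1304.78 + 936.549 = 2241.33.
Reliability = 2241.33 / 2409.41 = 0.9302.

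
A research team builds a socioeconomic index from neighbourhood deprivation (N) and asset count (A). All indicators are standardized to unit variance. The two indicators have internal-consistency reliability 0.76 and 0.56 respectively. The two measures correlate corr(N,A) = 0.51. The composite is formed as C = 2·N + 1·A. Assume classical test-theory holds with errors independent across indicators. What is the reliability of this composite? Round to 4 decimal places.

0.8011

Var(C) = 2² + 1 + 2·[2·0.51] = 5 + 2.04 = 7.04.
Because errors are independent across components, Cov(Tᵢ,Tⱼ) = Cov(Xᵢ,Xⱼ); the off-diagonal part of the true-score variance is the same as above.
True-score variance = [2²·0.76 + 0.56] + 2.04 = 3.6 + 2.04 = 5.64.
Reliability = 5.64 / 7.04 = 0.8011.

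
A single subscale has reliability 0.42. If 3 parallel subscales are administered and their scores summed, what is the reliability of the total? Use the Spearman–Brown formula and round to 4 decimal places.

ρ_k = kρ / (1 + (k−1)ρ) = 3·0.42 / (1 + 2·0.42) = 1.260 / 1.840 = 0.6848.

0.6848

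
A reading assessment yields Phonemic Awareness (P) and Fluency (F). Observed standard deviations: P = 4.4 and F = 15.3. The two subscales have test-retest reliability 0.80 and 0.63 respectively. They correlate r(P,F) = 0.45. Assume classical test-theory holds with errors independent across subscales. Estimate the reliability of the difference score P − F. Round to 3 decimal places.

0.531

Var(P−F) = 4.4² + 15.3² − 2·4.4·15.3·0.45 = 253.45 − 60.588 = 192.862.
Because errors are independent across components, Cov(Tᵢ,Tⱼ) = Cov(Xᵢ,Xⱼ); the off-diagonal part of the true-score variance is the same as above.
True-score variance = [4.4²·0.80 + 15.3²·0.63] − 60.588 = 162.965 − 60.588 = 102.377.
Reliability = 102.377 / 192.862 = 0.531.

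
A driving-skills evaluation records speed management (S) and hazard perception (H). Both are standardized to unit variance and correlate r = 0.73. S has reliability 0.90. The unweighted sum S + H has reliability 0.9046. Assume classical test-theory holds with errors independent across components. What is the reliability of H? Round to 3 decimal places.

Var(S+H) = 2 + 2·0.73 = 3.460.
True-score variance = ρ_S + ρ_H + 2·0.73, so 0.9046 = (0.90 + ρ_H + 1.46) / 3.460.
ρ_H = 0.9046·3.460 − 0.90 − 1.46 = 0.770.

0.770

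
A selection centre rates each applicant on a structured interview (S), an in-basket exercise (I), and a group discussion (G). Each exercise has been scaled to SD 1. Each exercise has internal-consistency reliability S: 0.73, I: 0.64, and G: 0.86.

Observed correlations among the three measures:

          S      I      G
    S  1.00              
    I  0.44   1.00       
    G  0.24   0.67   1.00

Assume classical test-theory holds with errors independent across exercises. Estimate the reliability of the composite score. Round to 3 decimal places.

0.865

Var(S+I+G) = 3 + 2·[0.44 + 0.24 + 0.67] = 3 + 2.7 = 5.7.
Because errors are independent across components, Cov(Tᵢ,Tⱼ) = Cov(Xᵢ,Xⱼ); the off-diagonal part of the true-score variance is the same as above.
True-score variance = [0.73 + 0.64 + 0.86] + 2.7 = 2.23 + 2.7 = 4.93.
Reliability = 4.93 / 5.7 = 0.865.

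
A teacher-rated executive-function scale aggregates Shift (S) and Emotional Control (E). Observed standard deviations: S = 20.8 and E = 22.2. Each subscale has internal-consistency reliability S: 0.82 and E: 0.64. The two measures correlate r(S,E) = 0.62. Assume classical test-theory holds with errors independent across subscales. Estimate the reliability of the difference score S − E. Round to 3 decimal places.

0.277

Var(S−E) = 20.8² + 22.2² − 2·20.8·22.2·0.62 = 925.48 − 572.582 = 352.898.
Under uncorrelated errors the observed covariances equal the true-score covariances, so only the own-variance terms attenuate.
True-score variance = [20.8²·0.82 + 22.2²·0.64] − 572.582 = 670.182 − 572.582 = 97.6.
Reliability = 97.6 / 352.898 = 0.277.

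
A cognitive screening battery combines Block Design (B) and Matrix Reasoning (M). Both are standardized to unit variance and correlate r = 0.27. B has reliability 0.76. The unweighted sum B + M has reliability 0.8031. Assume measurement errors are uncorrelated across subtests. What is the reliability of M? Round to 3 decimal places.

0.740

Var(B+M) = 2 + 2·0.27 = 2.540.
True-score variance = ρ_B + ρ_M + 2·0.27, so 0.8031 = (0.76 + ρ_M + 0.54) / 2.540.
ρ_M = 0.8031·2.540 − 0.76 − 0.54 = 0.740.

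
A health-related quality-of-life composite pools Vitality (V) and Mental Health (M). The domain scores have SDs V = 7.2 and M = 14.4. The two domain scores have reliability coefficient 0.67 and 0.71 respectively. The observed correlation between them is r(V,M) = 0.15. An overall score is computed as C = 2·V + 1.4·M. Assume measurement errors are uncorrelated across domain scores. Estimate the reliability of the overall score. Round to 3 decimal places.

Var(C) = 2²·7.2² + 1.4²·14.4² + 2·[2.8·7.2·14.4·0.15] = 613.786 + 87.0912 = 700.877.
Because errors are independent across components, Cov(Tᵢ,Tⱼ) = Cov(Xᵢ,Xⱼ); the off-diagonal part of the true-score variance is the same as above.
True-score variance = [2²·7.2²·0.67 + 1.4²·14.4²·0.71] + 87.0912 = 427.493 + 87.0912 = 514.585.
Reliability = 514.585 / 700.877 = 0.734.

0.734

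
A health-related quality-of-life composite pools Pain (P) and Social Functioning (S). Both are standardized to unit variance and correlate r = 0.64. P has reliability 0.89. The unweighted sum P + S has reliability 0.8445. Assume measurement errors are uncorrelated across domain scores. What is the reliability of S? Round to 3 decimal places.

0.600

Var(P+S) = 2 + 2·0.64 = 3.280.
True-score variance = ρ_P + ρ_S + 2·0.64, so 0.8445 = (0.89 + ρ_S + 1.28) / 3.280.
ρ_S = 0.8445·3.280 − 0.89 − 1.28 = 0.600.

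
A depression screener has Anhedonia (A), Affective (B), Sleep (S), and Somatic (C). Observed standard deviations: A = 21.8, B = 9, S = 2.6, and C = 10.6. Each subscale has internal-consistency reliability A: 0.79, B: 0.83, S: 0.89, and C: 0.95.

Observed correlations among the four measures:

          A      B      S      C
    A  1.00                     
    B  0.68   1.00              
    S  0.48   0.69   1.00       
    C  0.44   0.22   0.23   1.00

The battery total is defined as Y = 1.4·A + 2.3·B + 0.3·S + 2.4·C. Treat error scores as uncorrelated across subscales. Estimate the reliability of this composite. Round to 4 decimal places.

Var(Y) = 1.4²·21.8² + 2.3²·9² + 0.3²·2.6² + 2.4²·10.6² + 2·[3.22·21.8·9·0.68 + 0.42·21.8·2.6·0.48 + 3.36·21.8·10.6·0.44 + 0.69·9·2.6·0.69 + 5.52·9·10.6·0.22 + 0.72·2.6·10.6·0.23] = 2007.76 + 1828.43 = 3836.19.
Under uncorrelated errors the observed covariances equal the true-score covariances, so only the own-variance terms attenuate.
True-score variance = [1.4²·21.8²·0.79 + 2.3²·9²·0.83 + 0.3²·2.6²·0.89 + 2.4²·10.6²·0.95] + 1828.43 = 1706.88 + 1828.43 = 3535.31.
Reliability = 3535.31 / 3836.19 = 0.9216.

0.9216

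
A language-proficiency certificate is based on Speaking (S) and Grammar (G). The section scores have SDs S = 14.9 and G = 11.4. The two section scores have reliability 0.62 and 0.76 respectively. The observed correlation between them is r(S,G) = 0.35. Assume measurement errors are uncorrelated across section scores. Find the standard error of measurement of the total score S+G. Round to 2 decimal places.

Var(total) = 351.97 + 118.902 = 470.872.
True-score variance = 236.416 + 118.902 = 355.318, so reliability = 0.7546.
Error variance = 470.872 − 355.318 = 115.554; SEM = √115.554 = 10.75.

10.75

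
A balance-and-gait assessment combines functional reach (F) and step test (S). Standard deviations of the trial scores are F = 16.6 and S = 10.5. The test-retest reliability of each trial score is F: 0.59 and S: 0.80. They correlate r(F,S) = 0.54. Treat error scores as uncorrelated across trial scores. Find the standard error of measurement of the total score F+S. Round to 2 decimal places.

11.62

Var(total) = 385.81 + 188.244 = 574.054.
True-score variance = 250.78 + 188.244 = 439.024, so reliability = 0.7648.
Error variance = 574.054 − 439.024 = 135.03; SEM = √135.03 = 11.62.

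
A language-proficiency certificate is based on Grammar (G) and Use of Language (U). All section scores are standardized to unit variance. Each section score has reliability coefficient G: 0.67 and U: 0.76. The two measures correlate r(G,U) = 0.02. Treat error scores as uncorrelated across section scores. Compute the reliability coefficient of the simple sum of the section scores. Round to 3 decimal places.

Var(G+U) = 2 + 2·[0.02] = 2 + 0.04 = 2.04.
Because errors are independent across components, Cov(Tᵢ,Tⱼ) = Cov(Xᵢ,Xⱼ); the off-diagonal part of the true-score variance is the same as above.
True-score variance = [0.67 + 0.76] + 0.04 = 1.43 + 0.04 = 1.47.
Reliability = 1.47 / 2.04 = 0.721.

0.721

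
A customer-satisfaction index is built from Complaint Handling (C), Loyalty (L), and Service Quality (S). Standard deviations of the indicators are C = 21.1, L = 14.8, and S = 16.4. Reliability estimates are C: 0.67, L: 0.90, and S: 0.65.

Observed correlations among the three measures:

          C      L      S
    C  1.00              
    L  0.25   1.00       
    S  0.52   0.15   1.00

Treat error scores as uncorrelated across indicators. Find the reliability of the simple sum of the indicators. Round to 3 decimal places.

Var(C+L+S) = 21.1² + 14.8² + 16.4² + 2·[21.1·14.8·0.25 + 21.1·16.4·0.52 + 14.8·16.4·0.15] = 933.21 + 588.838 = 1522.05.
Under uncorrelated errors the observed covariances equal the true-score covariances, so only the own-variance terms attenuate.
True-score variance = [21.1²·0.67 + 14.8²·0.90 + 16.4²·0.65] + 588.838 = 670.251 + 588.838 = 1259.09.
Reliability = 1259.09 / 1522.05 = 0.827.

0.827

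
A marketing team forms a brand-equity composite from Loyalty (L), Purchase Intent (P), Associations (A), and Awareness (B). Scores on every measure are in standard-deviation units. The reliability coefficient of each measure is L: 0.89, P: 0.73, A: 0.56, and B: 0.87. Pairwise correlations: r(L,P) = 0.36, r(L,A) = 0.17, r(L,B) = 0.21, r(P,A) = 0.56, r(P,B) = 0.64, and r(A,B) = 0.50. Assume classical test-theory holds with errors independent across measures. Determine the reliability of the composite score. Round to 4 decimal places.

Var(L+P+A+B) = 4 + 2·[0.36 + 0.17 + 0.21 + 0.56 + 0.64 + 0.50] = 4 + 4.88 = 8.88.
Under uncorrelated errors the observed covariances equal the true-score covariances, so only the own-variance terms attenuate.
True-score variance = [0.89 + 0.73 + 0.56 + 0.87] + 4.88 = 3.05 + 4.88 = 7.93.
Reliability = 7.93 / 8.88 = 0.8930.

0.8930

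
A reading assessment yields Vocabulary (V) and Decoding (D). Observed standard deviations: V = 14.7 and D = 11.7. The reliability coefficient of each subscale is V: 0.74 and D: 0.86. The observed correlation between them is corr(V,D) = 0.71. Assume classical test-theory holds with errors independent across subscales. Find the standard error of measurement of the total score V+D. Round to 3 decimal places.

8.680

Var(total) = 352.98 + 244.226 = 597.206.
True-score variance = 277.632 + 244.226 = 521.858, so reliability = 0.8738.
Error variance = 597.206 − 521.858 = 75.348; SEM = √75.348 = 8.680.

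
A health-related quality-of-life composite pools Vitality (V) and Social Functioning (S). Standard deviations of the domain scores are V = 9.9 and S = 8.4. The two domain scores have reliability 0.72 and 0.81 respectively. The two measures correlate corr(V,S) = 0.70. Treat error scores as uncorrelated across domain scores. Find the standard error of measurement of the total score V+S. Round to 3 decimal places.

6.391

Var(total) = 168.57 + 116.424 = 284.994.
True-score variance = 127.721 + 116.424 = 244.145, so reliability = 0.8567.
Error variance = 284.994 − 244.145 = 40.8492; SEM = √40.8492 = 6.391.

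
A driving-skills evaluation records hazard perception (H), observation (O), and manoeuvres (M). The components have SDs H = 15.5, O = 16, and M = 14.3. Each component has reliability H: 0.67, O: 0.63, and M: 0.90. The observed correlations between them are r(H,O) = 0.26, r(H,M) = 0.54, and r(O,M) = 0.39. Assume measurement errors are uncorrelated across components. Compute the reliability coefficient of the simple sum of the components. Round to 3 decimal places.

Var(H+O+M) = 15.5² + 16² + 14.3² + 2·[15.5·16·0.26 + 15.5·14.3·0.54 + 16·14.3·0.39] = 700.74 + 546.806 = 1247.55.
Because errors are independent across components, Cov(Tᵢ,Tⱼ) = Cov(Xᵢ,Xⱼ); the off-diagonal part of the true-score variance is the same as above.
True-score variance = [15.5²·0.67 + 16²·0.63 + 14.3²·0.90] + 546.806 = 506.288 + 546.806 = 1053.09.
Reliability = 1053.09 / 1247.55 = 0.844.

0.844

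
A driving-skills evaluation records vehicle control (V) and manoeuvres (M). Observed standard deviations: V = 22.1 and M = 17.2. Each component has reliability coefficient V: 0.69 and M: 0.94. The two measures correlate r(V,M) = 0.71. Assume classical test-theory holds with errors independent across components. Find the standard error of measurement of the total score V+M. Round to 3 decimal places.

Var(total) = 784.25 + 539.77 = 1324.02.
True-score variance = 615.092 + 539.77 = 1154.86, so reliability = 0.8722.
Error variance = 1324.02 − 1154.86 = 169.157; SEM = √169.157 = 13.006.

13.006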